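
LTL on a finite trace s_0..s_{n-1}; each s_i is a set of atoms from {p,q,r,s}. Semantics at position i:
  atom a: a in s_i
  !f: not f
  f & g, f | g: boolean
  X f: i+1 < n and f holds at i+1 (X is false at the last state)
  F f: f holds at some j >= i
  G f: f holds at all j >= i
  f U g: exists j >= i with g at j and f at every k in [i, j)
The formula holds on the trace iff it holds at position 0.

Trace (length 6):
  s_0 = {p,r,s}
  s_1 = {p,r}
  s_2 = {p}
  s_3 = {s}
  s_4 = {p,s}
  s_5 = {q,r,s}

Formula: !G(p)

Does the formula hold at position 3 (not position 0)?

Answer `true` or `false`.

s_0={p,r,s}: !G(p)=True G(p)=False p=True
s_1={p,r}: !G(p)=True G(p)=False p=True
s_2={p}: !G(p)=True G(p)=False p=True
s_3={s}: !G(p)=True G(p)=False p=False
s_4={p,s}: !G(p)=True G(p)=False p=True
s_5={q,r,s}: !G(p)=True G(p)=False p=False
Evaluating at position 3: result = True

Answer: true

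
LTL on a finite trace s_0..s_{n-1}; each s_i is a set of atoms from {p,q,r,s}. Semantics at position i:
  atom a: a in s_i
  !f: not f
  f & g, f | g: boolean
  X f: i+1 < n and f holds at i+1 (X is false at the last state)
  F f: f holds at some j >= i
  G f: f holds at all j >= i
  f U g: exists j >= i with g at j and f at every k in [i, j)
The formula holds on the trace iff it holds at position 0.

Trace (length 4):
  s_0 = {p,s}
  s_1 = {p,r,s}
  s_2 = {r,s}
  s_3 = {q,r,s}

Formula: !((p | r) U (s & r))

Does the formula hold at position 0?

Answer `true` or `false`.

s_0={p,s}: !((p | r) U (s & r))=False ((p | r) U (s & r))=True (p | r)=True p=True r=False (s & r)=False s=True
s_1={p,r,s}: !((p | r) U (s & r))=False ((p | r) U (s & r))=True (p | r)=True p=True r=True (s & r)=True s=True
s_2={r,s}: !((p | r) U (s & r))=False ((p | r) U (s & r))=True (p | r)=True p=False r=True (s & r)=True s=True
s_3={q,r,s}: !((p | r) U (s & r))=False ((p | r) U (s & r))=True (p | r)=True p=False r=True (s & r)=True s=True

Answer: false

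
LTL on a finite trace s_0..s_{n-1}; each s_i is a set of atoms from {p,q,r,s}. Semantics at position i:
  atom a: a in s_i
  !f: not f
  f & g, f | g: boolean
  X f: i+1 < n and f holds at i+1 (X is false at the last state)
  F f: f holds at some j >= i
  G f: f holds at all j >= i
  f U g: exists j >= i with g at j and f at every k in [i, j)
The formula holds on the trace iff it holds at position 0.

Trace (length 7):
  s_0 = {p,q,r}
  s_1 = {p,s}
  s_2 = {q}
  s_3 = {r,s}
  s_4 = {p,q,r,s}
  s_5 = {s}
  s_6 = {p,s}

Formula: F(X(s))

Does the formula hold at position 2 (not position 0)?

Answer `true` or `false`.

s_0={p,q,r}: F(X(s))=True X(s)=True s=False
s_1={p,s}: F(X(s))=True X(s)=False s=True
s_2={q}: F(X(s))=True X(s)=True s=False
s_3={r,s}: F(X(s))=True X(s)=True s=True
s_4={p,q,r,s}: F(X(s))=True X(s)=True s=True
s_5={s}: F(X(s))=True X(s)=True s=True
s_6={p,s}: F(X(s))=False X(s)=False s=True
Evaluating at position 2: result = True

Answer: true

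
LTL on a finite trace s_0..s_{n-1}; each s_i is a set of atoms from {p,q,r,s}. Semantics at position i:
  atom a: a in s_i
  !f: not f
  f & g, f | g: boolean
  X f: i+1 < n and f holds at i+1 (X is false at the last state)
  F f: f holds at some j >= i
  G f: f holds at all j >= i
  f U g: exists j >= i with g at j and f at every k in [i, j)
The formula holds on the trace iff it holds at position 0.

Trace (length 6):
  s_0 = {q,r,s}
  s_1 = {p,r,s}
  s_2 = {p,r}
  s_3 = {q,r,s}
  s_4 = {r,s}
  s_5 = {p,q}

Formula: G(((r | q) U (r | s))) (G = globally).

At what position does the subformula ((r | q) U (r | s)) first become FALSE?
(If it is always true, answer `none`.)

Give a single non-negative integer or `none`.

s_0={q,r,s}: ((r | q) U (r | s))=True (r | q)=True r=True q=True (r | s)=True s=True
s_1={p,r,s}: ((r | q) U (r | s))=True (r | q)=True r=True q=False (r | s)=True s=True
s_2={p,r}: ((r | q) U (r | s))=True (r | q)=True r=True q=False (r | s)=True s=False
s_3={q,r,s}: ((r | q) U (r | s))=True (r | q)=True r=True q=True (r | s)=True s=True
s_4={r,s}: ((r | q) U (r | s))=True (r | q)=True r=True q=False (r | s)=True s=True
s_5={p,q}: ((r | q) U (r | s))=False (r | q)=True r=False q=True (r | s)=False s=False
G(((r | q) U (r | s))) holds globally = False
First violation at position 5.

Answer: 5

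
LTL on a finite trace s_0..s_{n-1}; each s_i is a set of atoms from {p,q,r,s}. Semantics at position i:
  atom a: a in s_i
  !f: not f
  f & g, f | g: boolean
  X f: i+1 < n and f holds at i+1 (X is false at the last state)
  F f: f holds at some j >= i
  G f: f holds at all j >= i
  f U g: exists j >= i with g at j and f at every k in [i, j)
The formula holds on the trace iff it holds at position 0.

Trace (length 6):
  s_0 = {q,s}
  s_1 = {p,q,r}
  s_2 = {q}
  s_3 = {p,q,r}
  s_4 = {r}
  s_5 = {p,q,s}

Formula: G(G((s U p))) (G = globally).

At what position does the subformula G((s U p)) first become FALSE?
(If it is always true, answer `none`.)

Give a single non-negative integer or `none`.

Answer: 0

Derivation:
s_0={q,s}: G((s U p))=False (s U p)=True s=True p=False
s_1={p,q,r}: G((s U p))=False (s U p)=True s=False p=True
s_2={q}: G((s U p))=False (s U p)=False s=False p=False
s_3={p,q,r}: G((s U p))=False (s U p)=True s=False p=True
s_4={r}: G((s U p))=False (s U p)=False s=False p=False
s_5={p,q,s}: G((s U p))=True (s U p)=True s=True p=True
G(G((s U p))) holds globally = False
First violation at position 0.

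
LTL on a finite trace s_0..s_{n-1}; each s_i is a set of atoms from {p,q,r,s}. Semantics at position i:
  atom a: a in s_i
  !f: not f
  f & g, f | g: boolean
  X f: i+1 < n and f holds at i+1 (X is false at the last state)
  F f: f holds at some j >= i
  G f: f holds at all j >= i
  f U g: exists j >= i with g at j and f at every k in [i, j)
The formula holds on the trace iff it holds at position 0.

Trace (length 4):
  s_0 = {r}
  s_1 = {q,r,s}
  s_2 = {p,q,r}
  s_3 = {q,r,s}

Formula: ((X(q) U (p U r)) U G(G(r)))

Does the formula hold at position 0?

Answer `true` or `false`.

s_0={r}: ((X(q) U (p U r)) U G(G(r)))=True (X(q) U (p U r))=True X(q)=True q=False (p U r)=True p=False r=True G(G(r))=True G(r)=True
s_1={q,r,s}: ((X(q) U (p U r)) U G(G(r)))=True (X(q) U (p U r))=True X(q)=True q=True (p U r)=True p=False r=True G(G(r))=True G(r)=True
s_2={p,q,r}: ((X(q) U (p U r)) U G(G(r)))=True (X(q) U (p U r))=True X(q)=True q=True (p U r)=True p=True r=True G(G(r))=True G(r)=True
s_3={q,r,s}: ((X(q) U (p U r)) U G(G(r)))=True (X(q) U (p U r))=True X(q)=False q=True (p U r)=True p=False r=True G(G(r))=True G(r)=True

Answer: true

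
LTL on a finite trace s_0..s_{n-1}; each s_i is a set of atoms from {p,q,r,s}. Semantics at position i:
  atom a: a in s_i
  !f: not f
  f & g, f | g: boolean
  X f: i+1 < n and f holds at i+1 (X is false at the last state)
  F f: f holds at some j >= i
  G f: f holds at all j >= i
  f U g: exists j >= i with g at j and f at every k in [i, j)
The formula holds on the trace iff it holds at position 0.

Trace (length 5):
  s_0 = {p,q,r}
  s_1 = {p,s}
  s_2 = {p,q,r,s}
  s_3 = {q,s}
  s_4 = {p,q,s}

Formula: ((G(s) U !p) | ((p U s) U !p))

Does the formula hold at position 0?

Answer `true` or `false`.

Answer: true

Derivation:
s_0={p,q,r}: ((G(s) U !p) | ((p U s) U !p))=True (G(s) U !p)=False G(s)=False s=False !p=False p=True ((p U s) U !p)=True (p U s)=True
s_1={p,s}: ((G(s) U !p) | ((p U s) U !p))=True (G(s) U !p)=True G(s)=True s=True !p=False p=True ((p U s) U !p)=True (p U s)=True
s_2={p,q,r,s}: ((G(s) U !p) | ((p U s) U !p))=True (G(s) U !p)=True G(s)=True s=True !p=False p=True ((p U s) U !p)=True (p U s)=True
s_3={q,s}: ((G(s) U !p) | ((p U s) U !p))=True (G(s) U !p)=True G(s)=True s=True !p=True p=False ((p U s) U !p)=True (p U s)=True
s_4={p,q,s}: ((G(s) U !p) | ((p U s) U !p))=False (G(s) U !p)=False G(s)=True s=True !p=False p=True ((p U s) U !p)=False (p U s)=True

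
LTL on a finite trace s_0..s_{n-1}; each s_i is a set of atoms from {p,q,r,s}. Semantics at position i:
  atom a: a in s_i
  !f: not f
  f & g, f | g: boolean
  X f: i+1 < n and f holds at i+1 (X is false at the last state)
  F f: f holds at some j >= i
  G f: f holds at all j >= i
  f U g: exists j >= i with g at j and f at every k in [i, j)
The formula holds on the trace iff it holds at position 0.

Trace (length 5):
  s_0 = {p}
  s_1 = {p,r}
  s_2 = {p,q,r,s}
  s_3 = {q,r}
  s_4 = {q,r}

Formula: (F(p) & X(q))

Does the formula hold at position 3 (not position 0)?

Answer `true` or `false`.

Answer: false

Derivation:
s_0={p}: (F(p) & X(q))=False F(p)=True p=True X(q)=False q=False
s_1={p,r}: (F(p) & X(q))=True F(p)=True p=True X(q)=True q=False
s_2={p,q,r,s}: (F(p) & X(q))=True F(p)=True p=True X(q)=True q=True
s_3={q,r}: (F(p) & X(q))=False F(p)=False p=False X(q)=True q=True
s_4={q,r}: (F(p) & X(q))=False F(p)=False p=False X(q)=False q=True
Evaluating at position 3: result = False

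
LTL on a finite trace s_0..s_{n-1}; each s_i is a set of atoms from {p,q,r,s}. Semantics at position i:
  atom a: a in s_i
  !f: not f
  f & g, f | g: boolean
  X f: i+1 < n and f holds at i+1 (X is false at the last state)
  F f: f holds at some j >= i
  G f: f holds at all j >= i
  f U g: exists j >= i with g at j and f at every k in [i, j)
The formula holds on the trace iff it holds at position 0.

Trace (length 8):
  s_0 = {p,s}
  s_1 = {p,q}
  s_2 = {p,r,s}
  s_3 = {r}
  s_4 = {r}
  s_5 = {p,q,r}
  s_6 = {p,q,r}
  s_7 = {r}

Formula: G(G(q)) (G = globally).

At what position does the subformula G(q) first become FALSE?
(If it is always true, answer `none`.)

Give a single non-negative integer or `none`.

s_0={p,s}: G(q)=False q=False
s_1={p,q}: G(q)=False q=True
s_2={p,r,s}: G(q)=False q=False
s_3={r}: G(q)=False q=False
s_4={r}: G(q)=False q=False
s_5={p,q,r}: G(q)=False q=True
s_6={p,q,r}: G(q)=False q=True
s_7={r}: G(q)=False q=False
G(G(q)) holds globally = False
First violation at position 0.

Answer: 0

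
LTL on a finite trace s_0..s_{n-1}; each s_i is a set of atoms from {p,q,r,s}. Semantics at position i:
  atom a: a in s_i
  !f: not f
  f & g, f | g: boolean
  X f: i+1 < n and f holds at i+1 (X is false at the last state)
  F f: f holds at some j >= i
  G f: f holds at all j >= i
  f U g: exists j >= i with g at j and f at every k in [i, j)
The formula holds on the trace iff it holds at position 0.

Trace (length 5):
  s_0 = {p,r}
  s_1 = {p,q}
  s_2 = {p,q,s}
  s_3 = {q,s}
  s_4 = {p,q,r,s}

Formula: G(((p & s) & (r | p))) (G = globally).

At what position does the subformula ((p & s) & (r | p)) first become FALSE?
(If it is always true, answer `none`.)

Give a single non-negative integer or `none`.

s_0={p,r}: ((p & s) & (r | p))=False (p & s)=False p=True s=False (r | p)=True r=True
s_1={p,q}: ((p & s) & (r | p))=False (p & s)=False p=True s=False (r | p)=True r=False
s_2={p,q,s}: ((p & s) & (r | p))=True (p & s)=True p=True s=True (r | p)=True r=False
s_3={q,s}: ((p & s) & (r | p))=False (p & s)=False p=False s=True (r | p)=False r=False
s_4={p,q,r,s}: ((p & s) & (r | p))=True (p & s)=True p=True s=True (r | p)=True r=True
G(((p & s) & (r | p))) holds globally = False
First violation at position 0.

Answer: 0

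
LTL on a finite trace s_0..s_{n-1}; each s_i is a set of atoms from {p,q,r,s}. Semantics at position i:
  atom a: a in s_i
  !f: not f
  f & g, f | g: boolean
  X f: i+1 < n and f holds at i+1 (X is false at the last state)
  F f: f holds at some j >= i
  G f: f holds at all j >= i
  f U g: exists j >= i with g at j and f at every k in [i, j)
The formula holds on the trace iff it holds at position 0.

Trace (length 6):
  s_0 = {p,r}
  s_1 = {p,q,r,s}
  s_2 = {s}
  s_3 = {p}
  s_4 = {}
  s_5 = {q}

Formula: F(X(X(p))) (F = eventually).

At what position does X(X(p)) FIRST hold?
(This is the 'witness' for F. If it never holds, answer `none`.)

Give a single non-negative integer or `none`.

s_0={p,r}: X(X(p))=False X(p)=True p=True
s_1={p,q,r,s}: X(X(p))=True X(p)=False p=True
s_2={s}: X(X(p))=False X(p)=True p=False
s_3={p}: X(X(p))=False X(p)=False p=True
s_4={}: X(X(p))=False X(p)=False p=False
s_5={q}: X(X(p))=False X(p)=False p=False
F(X(X(p))) holds; first witness at position 1.

Answer: 1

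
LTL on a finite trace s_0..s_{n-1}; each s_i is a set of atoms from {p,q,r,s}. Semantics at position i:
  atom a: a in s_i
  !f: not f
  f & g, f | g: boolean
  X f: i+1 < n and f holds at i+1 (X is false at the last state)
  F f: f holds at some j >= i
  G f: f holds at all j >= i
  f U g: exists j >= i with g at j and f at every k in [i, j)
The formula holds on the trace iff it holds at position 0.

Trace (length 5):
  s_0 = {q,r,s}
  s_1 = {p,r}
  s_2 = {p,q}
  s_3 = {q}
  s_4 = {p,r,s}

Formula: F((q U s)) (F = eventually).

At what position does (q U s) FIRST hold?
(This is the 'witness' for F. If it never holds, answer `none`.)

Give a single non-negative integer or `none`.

Answer: 0

Derivation:
s_0={q,r,s}: (q U s)=True q=True s=True
s_1={p,r}: (q U s)=False q=False s=False
s_2={p,q}: (q U s)=True q=True s=False
s_3={q}: (q U s)=True q=True s=False
s_4={p,r,s}: (q U s)=True q=False s=True
F((q U s)) holds; first witness at position 0.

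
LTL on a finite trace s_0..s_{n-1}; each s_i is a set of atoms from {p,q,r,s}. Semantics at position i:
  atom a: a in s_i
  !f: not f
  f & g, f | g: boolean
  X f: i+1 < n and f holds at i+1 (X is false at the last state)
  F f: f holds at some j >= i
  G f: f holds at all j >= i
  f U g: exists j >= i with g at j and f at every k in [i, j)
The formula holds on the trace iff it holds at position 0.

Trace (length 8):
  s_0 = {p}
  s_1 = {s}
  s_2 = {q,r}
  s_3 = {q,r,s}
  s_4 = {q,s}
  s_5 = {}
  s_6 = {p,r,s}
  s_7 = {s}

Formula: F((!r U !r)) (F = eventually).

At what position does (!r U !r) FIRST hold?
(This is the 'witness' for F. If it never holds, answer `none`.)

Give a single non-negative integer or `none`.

s_0={p}: (!r U !r)=True !r=True r=False
s_1={s}: (!r U !r)=True !r=True r=False
s_2={q,r}: (!r U !r)=False !r=False r=True
s_3={q,r,s}: (!r U !r)=False !r=False r=True
s_4={q,s}: (!r U !r)=True !r=True r=False
s_5={}: (!r U !r)=True !r=True r=False
s_6={p,r,s}: (!r U !r)=False !r=False r=True
s_7={s}: (!r U !r)=True !r=True r=False
F((!r U !r)) holds; first witness at position 0.

Answer: 0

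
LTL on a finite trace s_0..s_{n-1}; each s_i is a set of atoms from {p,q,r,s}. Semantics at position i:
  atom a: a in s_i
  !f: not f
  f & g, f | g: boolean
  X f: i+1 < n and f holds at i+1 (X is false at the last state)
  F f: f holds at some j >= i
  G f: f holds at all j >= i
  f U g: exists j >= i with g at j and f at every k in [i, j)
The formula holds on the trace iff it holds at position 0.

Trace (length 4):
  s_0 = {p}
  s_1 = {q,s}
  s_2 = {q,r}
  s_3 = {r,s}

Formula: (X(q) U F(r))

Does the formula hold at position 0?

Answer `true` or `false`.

s_0={p}: (X(q) U F(r))=True X(q)=True q=False F(r)=True r=False
s_1={q,s}: (X(q) U F(r))=True X(q)=True q=True F(r)=True r=False
s_2={q,r}: (X(q) U F(r))=True X(q)=False q=True F(r)=True r=True
s_3={r,s}: (X(q) U F(r))=True X(q)=False q=False F(r)=True r=True

Answer: true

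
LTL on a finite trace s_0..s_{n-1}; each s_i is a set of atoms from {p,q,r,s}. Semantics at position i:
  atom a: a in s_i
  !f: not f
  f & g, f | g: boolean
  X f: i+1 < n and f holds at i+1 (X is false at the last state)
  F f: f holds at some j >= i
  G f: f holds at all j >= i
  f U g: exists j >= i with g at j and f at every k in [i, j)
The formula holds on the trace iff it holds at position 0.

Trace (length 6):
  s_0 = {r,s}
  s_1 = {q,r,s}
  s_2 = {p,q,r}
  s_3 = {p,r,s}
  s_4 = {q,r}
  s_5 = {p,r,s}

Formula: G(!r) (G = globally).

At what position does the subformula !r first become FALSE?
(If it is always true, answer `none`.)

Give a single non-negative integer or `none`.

Answer: 0

Derivation:
s_0={r,s}: !r=False r=True
s_1={q,r,s}: !r=False r=True
s_2={p,q,r}: !r=False r=True
s_3={p,r,s}: !r=False r=True
s_4={q,r}: !r=False r=True
s_5={p,r,s}: !r=False r=True
G(!r) holds globally = False
First violation at position 0.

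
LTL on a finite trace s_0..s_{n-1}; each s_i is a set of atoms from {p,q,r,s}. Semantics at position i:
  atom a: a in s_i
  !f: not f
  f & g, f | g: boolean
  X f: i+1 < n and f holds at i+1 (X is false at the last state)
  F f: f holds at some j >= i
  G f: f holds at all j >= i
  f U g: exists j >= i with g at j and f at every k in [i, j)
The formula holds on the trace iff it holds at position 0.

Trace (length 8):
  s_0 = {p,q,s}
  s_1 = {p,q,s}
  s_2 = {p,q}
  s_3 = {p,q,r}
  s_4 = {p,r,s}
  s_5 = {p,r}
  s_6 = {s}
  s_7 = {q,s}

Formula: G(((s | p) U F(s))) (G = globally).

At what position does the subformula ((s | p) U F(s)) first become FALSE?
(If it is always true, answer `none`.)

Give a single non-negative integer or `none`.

s_0={p,q,s}: ((s | p) U F(s))=True (s | p)=True s=True p=True F(s)=True
s_1={p,q,s}: ((s | p) U F(s))=True (s | p)=True s=True p=True F(s)=True
s_2={p,q}: ((s | p) U F(s))=True (s | p)=True s=False p=True F(s)=True
s_3={p,q,r}: ((s | p) U F(s))=True (s | p)=True s=False p=True F(s)=True
s_4={p,r,s}: ((s | p) U F(s))=True (s | p)=True s=True p=True F(s)=True
s_5={p,r}: ((s | p) U F(s))=True (s | p)=True s=False p=True F(s)=True
s_6={s}: ((s | p) U F(s))=True (s | p)=True s=True p=False F(s)=True
s_7={q,s}: ((s | p) U F(s))=True (s | p)=True s=True p=False F(s)=True
G(((s | p) U F(s))) holds globally = True
No violation — formula holds at every position.

Answer: none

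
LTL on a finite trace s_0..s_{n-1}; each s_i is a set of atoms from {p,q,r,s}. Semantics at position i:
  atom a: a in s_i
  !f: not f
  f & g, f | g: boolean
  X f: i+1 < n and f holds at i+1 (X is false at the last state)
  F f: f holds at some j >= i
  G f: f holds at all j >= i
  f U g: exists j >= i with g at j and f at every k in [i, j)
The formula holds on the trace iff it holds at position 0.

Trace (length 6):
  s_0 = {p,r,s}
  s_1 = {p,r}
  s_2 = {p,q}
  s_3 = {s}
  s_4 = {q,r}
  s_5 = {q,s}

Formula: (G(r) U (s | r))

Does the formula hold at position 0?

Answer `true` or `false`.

s_0={p,r,s}: (G(r) U (s | r))=True G(r)=False r=True (s | r)=True s=True
s_1={p,r}: (G(r) U (s | r))=True G(r)=False r=True (s | r)=True s=False
s_2={p,q}: (G(r) U (s | r))=False G(r)=False r=False (s | r)=False s=False
s_3={s}: (G(r) U (s | r))=True G(r)=False r=False (s | r)=True s=True
s_4={q,r}: (G(r) U (s | r))=True G(r)=False r=True (s | r)=True s=False
s_5={q,s}: (G(r) U (s | r))=True G(r)=False r=False (s | r)=True s=True

Answer: true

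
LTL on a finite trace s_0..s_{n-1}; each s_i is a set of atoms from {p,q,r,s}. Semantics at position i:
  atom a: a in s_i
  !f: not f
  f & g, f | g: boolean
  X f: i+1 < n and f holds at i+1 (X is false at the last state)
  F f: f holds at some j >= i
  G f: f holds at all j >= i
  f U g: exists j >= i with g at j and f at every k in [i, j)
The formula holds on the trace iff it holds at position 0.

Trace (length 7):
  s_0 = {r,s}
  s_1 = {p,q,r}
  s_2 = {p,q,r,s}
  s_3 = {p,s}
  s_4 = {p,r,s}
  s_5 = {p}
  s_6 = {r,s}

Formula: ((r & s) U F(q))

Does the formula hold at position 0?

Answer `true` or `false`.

s_0={r,s}: ((r & s) U F(q))=True (r & s)=True r=True s=True F(q)=True q=False
s_1={p,q,r}: ((r & s) U F(q))=True (r & s)=False r=True s=False F(q)=True q=True
s_2={p,q,r,s}: ((r & s) U F(q))=True (r & s)=True r=True s=True F(q)=True q=True
s_3={p,s}: ((r & s) U F(q))=False (r & s)=False r=False s=True F(q)=False q=False
s_4={p,r,s}: ((r & s) U F(q))=False (r & s)=True r=True s=True F(q)=False q=False
s_5={p}: ((r & s) U F(q))=False (r & s)=False r=False s=False F(q)=False q=False
s_6={r,s}: ((r & s) U F(q))=False (r & s)=True r=True s=True F(q)=False q=False

Answer: true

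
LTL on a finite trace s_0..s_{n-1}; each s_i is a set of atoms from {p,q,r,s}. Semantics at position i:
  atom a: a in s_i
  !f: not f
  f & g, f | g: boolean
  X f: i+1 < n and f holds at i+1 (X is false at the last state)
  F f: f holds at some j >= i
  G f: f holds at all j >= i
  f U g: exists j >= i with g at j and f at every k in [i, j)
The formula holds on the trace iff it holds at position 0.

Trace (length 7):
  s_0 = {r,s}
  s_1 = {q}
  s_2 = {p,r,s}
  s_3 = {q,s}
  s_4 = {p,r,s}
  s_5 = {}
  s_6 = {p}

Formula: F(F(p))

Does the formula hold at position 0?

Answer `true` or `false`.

Answer: true

Derivation:
s_0={r,s}: F(F(p))=True F(p)=True p=False
s_1={q}: F(F(p))=True F(p)=True p=False
s_2={p,r,s}: F(F(p))=True F(p)=True p=True
s_3={q,s}: F(F(p))=True F(p)=True p=False
s_4={p,r,s}: F(F(p))=True F(p)=True p=True
s_5={}: F(F(p))=True F(p)=True p=False
s_6={p}: F(F(p))=True F(p)=True p=True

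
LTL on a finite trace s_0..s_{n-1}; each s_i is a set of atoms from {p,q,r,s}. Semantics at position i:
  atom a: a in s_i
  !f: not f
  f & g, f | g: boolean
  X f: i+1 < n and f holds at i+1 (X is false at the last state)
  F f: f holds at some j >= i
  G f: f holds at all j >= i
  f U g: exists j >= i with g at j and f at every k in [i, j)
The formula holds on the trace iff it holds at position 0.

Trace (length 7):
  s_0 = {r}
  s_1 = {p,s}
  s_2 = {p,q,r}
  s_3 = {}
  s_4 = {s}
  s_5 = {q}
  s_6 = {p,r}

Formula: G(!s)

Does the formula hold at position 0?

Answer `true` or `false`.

Answer: false

Derivation:
s_0={r}: G(!s)=False !s=True s=False
s_1={p,s}: G(!s)=False !s=False s=True
s_2={p,q,r}: G(!s)=False !s=True s=False
s_3={}: G(!s)=False !s=True s=False
s_4={s}: G(!s)=False !s=False s=True
s_5={q}: G(!s)=True !s=True s=False
s_6={p,r}: G(!s)=True !s=True s=False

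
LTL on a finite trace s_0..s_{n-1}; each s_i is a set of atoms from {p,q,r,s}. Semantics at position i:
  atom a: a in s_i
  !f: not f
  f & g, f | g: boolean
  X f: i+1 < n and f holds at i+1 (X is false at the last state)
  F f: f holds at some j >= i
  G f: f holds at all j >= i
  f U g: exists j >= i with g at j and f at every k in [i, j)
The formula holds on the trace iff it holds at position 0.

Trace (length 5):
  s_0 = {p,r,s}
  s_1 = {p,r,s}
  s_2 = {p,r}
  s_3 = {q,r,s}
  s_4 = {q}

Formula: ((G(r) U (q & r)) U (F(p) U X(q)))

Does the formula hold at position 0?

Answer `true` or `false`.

Answer: true

Derivation:
s_0={p,r,s}: ((G(r) U (q & r)) U (F(p) U X(q)))=True (G(r) U (q & r))=False G(r)=False r=True (q & r)=False q=False (F(p) U X(q))=True F(p)=True p=True X(q)=False
s_1={p,r,s}: ((G(r) U (q & r)) U (F(p) U X(q)))=True (G(r) U (q & r))=False G(r)=False r=True (q & r)=False q=False (F(p) U X(q))=True F(p)=True p=True X(q)=False
s_2={p,r}: ((G(r) U (q & r)) U (F(p) U X(q)))=True (G(r) U (q & r))=False G(r)=False r=True (q & r)=False q=False (F(p) U X(q))=True F(p)=True p=True X(q)=True
s_3={q,r,s}: ((G(r) U (q & r)) U (F(p) U X(q)))=True (G(r) U (q & r))=True G(r)=False r=True (q & r)=True q=True (F(p) U X(q))=True F(p)=False p=False X(q)=True
s_4={q}: ((G(r) U (q & r)) U (F(p) U X(q)))=False (G(r) U (q & r))=False G(r)=False r=False (q & r)=False q=True (F(p) U X(q))=False F(p)=False p=False X(q)=False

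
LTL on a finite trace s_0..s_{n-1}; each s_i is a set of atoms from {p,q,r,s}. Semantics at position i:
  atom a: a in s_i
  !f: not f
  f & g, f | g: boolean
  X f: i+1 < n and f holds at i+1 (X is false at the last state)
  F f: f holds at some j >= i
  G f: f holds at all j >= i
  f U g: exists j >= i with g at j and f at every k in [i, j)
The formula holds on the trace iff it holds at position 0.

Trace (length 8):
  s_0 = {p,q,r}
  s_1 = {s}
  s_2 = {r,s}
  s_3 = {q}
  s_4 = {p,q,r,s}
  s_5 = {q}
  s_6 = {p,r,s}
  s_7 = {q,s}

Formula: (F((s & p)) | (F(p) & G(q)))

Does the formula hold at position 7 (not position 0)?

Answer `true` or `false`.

Answer: false

Derivation:
s_0={p,q,r}: (F((s & p)) | (F(p) & G(q)))=True F((s & p))=True (s & p)=False s=False p=True (F(p) & G(q))=False F(p)=True G(q)=False q=True
s_1={s}: (F((s & p)) | (F(p) & G(q)))=True F((s & p))=True (s & p)=False s=True p=False (F(p) & G(q))=False F(p)=True G(q)=False q=False
s_2={r,s}: (F((s & p)) | (F(p) & G(q)))=True F((s & p))=True (s & p)=False s=True p=False (F(p) & G(q))=False F(p)=True G(q)=False q=False
s_3={q}: (F((s & p)) | (F(p) & G(q)))=True F((s & p))=True (s & p)=False s=False p=False (F(p) & G(q))=False F(p)=True G(q)=False q=True
s_4={p,q,r,s}: (F((s & p)) | (F(p) & G(q)))=True F((s & p))=True (s & p)=True s=True p=True (F(p) & G(q))=False F(p)=True G(q)=False q=True
s_5={q}: (F((s & p)) | (F(p) & G(q)))=True F((s & p))=True (s & p)=False s=False p=False (F(p) & G(q))=False F(p)=True G(q)=False q=True
s_6={p,r,s}: (F((s & p)) | (F(p) & G(q)))=True F((s & p))=True (s & p)=True s=True p=True (F(p) & G(q))=False F(p)=True G(q)=False q=False
s_7={q,s}: (F((s & p)) | (F(p) & G(q)))=False F((s & p))=False (s & p)=False s=True p=False (F(p) & G(q))=False F(p)=False G(q)=True q=True
Evaluating at position 7: result = False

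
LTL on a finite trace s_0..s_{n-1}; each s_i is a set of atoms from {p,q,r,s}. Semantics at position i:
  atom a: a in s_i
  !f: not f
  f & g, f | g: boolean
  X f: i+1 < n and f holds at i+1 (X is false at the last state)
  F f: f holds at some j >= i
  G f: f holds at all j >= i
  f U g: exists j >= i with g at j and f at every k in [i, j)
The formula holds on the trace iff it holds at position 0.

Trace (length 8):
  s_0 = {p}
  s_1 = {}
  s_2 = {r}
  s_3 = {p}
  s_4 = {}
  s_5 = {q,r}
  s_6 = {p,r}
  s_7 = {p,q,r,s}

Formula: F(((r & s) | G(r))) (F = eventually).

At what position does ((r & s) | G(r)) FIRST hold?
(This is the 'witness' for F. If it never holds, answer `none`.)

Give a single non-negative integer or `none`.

s_0={p}: ((r & s) | G(r))=False (r & s)=False r=False s=False G(r)=False
s_1={}: ((r & s) | G(r))=False (r & s)=False r=False s=False G(r)=False
s_2={r}: ((r & s) | G(r))=False (r & s)=False r=True s=False G(r)=False
s_3={p}: ((r & s) | G(r))=False (r & s)=False r=False s=False G(r)=False
s_4={}: ((r & s) | G(r))=False (r & s)=False r=False s=False G(r)=False
s_5={q,r}: ((r & s) | G(r))=True (r & s)=False r=True s=False G(r)=True
s_6={p,r}: ((r & s) | G(r))=True (r & s)=False r=True s=False G(r)=True
s_7={p,q,r,s}: ((r & s) | G(r))=True (r & s)=True r=True s=True G(r)=True
F(((r & s) | G(r))) holds; first witness at position 5.

Answer: 5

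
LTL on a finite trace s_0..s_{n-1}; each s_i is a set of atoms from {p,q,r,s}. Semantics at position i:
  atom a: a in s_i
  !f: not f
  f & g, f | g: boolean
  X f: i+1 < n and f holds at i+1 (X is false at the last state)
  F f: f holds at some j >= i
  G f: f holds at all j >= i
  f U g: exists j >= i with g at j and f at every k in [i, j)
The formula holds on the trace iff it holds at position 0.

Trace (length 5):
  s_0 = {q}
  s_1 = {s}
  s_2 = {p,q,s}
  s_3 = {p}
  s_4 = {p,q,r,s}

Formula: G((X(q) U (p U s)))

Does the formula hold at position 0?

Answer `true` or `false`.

s_0={q}: G((X(q) U (p U s)))=False (X(q) U (p U s))=False X(q)=False q=True (p U s)=False p=False s=False
s_1={s}: G((X(q) U (p U s)))=True (X(q) U (p U s))=True X(q)=True q=False (p U s)=True p=False s=True
s_2={p,q,s}: G((X(q) U (p U s)))=True (X(q) U (p U s))=True X(q)=False q=True (p U s)=True p=True s=True
s_3={p}: G((X(q) U (p U s)))=True (X(q) U (p U s))=True X(q)=True q=False (p U s)=True p=True s=False
s_4={p,q,r,s}: G((X(q) U (p U s)))=True (X(q) U (p U s))=True X(q)=False q=True (p U s)=True p=True s=True

Answer: false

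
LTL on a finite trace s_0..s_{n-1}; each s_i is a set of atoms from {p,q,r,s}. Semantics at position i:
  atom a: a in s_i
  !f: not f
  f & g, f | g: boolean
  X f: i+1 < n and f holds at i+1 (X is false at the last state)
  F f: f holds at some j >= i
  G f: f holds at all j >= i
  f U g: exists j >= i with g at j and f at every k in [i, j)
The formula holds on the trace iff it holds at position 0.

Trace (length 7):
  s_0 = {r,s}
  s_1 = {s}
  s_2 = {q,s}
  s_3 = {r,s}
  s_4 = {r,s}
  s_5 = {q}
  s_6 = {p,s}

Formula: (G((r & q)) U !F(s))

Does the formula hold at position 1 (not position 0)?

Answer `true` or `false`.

s_0={r,s}: (G((r & q)) U !F(s))=False G((r & q))=False (r & q)=False r=True q=False !F(s)=False F(s)=True s=True
s_1={s}: (G((r & q)) U !F(s))=False G((r & q))=False (r & q)=False r=False q=False !F(s)=False F(s)=True s=True
s_2={q,s}: (G((r & q)) U !F(s))=False G((r & q))=False (r & q)=False r=False q=True !F(s)=False F(s)=True s=True
s_3={r,s}: (G((r & q)) U !F(s))=False G((r & q))=False (r & q)=False r=True q=False !F(s)=False F(s)=True s=True
s_4={r,s}: (G((r & q)) U !F(s))=False G((r & q))=False (r & q)=False r=True q=False !F(s)=False F(s)=True s=True
s_5={q}: (G((r & q)) U !F(s))=False G((r & q))=False (r & q)=False r=False q=True !F(s)=False F(s)=True s=False
s_6={p,s}: (G((r & q)) U !F(s))=False G((r & q))=False (r & q)=False r=False q=False !F(s)=False F(s)=True s=True
Evaluating at position 1: result = False

Answer: false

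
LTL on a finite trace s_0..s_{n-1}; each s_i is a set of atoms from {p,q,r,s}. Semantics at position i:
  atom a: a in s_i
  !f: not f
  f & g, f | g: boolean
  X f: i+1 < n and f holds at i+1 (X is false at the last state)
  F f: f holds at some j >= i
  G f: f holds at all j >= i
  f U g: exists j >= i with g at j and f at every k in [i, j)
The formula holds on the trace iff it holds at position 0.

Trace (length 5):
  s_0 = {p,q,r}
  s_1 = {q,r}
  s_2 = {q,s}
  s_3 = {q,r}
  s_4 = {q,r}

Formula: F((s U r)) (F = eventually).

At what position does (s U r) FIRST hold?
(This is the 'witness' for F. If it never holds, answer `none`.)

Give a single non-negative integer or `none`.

s_0={p,q,r}: (s U r)=True s=False r=True
s_1={q,r}: (s U r)=True s=False r=True
s_2={q,s}: (s U r)=True s=True r=False
s_3={q,r}: (s U r)=True s=False r=True
s_4={q,r}: (s U r)=True s=False r=True
F((s U r)) holds; first witness at position 0.

Answer: 0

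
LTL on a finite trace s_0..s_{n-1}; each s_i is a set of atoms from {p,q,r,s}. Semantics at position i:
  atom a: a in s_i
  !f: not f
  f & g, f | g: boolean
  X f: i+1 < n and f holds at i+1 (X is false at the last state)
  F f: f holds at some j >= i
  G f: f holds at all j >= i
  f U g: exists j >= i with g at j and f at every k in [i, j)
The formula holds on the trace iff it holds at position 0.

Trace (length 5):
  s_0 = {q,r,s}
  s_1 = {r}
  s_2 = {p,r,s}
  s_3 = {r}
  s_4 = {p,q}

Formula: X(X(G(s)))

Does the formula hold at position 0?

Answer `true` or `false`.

s_0={q,r,s}: X(X(G(s)))=False X(G(s))=False G(s)=False s=True
s_1={r}: X(X(G(s)))=False X(G(s))=False G(s)=False s=False
s_2={p,r,s}: X(X(G(s)))=False X(G(s))=False G(s)=False s=True
s_3={r}: X(X(G(s)))=False X(G(s))=False G(s)=False s=False
s_4={p,q}: X(X(G(s)))=False X(G(s))=False G(s)=False s=False

Answer: false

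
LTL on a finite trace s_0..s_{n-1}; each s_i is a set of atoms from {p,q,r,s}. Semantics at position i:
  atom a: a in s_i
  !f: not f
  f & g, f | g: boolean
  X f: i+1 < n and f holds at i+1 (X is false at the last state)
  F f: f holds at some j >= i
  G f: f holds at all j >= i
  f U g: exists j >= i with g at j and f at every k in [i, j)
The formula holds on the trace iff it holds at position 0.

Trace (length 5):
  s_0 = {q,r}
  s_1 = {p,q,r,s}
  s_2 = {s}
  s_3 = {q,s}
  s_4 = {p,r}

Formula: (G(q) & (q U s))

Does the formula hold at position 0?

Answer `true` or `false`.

Answer: false

Derivation:
s_0={q,r}: (G(q) & (q U s))=False G(q)=False q=True (q U s)=True s=False
s_1={p,q,r,s}: (G(q) & (q U s))=False G(q)=False q=True (q U s)=True s=True
s_2={s}: (G(q) & (q U s))=False G(q)=False q=False (q U s)=True s=True
s_3={q,s}: (G(q) & (q U s))=False G(q)=False q=True (q U s)=True s=True
s_4={p,r}: (G(q) & (q U s))=False G(q)=False q=False (q U s)=False s=False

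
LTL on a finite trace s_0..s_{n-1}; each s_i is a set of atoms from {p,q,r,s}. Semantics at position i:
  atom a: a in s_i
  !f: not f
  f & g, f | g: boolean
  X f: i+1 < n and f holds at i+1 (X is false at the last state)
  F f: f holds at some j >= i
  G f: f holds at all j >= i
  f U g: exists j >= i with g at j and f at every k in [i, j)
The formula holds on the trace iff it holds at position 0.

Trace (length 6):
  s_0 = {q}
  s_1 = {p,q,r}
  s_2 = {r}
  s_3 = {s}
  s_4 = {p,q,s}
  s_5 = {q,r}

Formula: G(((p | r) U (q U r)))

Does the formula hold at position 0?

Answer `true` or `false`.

s_0={q}: G(((p | r) U (q U r)))=False ((p | r) U (q U r))=True (p | r)=False p=False r=False (q U r)=True q=True
s_1={p,q,r}: G(((p | r) U (q U r)))=False ((p | r) U (q U r))=True (p | r)=True p=True r=True (q U r)=True q=True
s_2={r}: G(((p | r) U (q U r)))=False ((p | r) U (q U r))=True (p | r)=True p=False r=True (q U r)=True q=False
s_3={s}: G(((p | r) U (q U r)))=False ((p | r) U (q U r))=False (p | r)=False p=False r=False (q U r)=False q=False
s_4={p,q,s}: G(((p | r) U (q U r)))=True ((p | r) U (q U r))=True (p | r)=True p=True r=False (q U r)=True q=True
s_5={q,r}: G(((p | r) U (q U r)))=True ((p | r) U (q U r))=True (p | r)=True p=False r=True (q U r)=True q=True

Answer: false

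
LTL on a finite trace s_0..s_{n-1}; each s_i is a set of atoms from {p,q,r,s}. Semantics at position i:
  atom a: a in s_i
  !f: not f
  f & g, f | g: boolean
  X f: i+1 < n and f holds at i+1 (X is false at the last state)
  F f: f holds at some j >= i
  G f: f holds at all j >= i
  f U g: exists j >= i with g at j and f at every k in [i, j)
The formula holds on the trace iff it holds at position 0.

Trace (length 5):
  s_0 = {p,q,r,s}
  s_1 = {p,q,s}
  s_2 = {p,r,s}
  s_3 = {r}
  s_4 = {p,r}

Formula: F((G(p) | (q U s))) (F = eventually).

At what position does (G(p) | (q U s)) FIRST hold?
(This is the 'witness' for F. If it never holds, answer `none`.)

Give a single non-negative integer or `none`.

Answer: 0

Derivation:
s_0={p,q,r,s}: (G(p) | (q U s))=True G(p)=False p=True (q U s)=True q=True s=True
s_1={p,q,s}: (G(p) | (q U s))=True G(p)=False p=True (q U s)=True q=True s=True
s_2={p,r,s}: (G(p) | (q U s))=True G(p)=False p=True (q U s)=True q=False s=True
s_3={r}: (G(p) | (q U s))=False G(p)=False p=False (q U s)=False q=False s=False
s_4={p,r}: (G(p) | (q U s))=True G(p)=True p=True (q U s)=False q=False s=False
F((G(p) | (q U s))) holds; first witness at position 0.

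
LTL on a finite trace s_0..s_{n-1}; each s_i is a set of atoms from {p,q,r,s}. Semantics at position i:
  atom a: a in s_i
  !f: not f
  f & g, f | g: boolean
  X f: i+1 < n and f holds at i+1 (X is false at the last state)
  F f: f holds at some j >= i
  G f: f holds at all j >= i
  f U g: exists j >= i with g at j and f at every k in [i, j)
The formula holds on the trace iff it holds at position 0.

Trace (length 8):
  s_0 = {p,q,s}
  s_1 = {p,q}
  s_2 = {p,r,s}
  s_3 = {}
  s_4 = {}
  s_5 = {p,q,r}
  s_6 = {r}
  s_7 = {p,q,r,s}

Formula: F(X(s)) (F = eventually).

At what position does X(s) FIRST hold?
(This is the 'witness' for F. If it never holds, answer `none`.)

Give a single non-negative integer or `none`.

s_0={p,q,s}: X(s)=False s=True
s_1={p,q}: X(s)=True s=False
s_2={p,r,s}: X(s)=False s=True
s_3={}: X(s)=False s=False
s_4={}: X(s)=False s=False
s_5={p,q,r}: X(s)=False s=False
s_6={r}: X(s)=True s=False
s_7={p,q,r,s}: X(s)=False s=True
F(X(s)) holds; first witness at position 1.

Answer: 1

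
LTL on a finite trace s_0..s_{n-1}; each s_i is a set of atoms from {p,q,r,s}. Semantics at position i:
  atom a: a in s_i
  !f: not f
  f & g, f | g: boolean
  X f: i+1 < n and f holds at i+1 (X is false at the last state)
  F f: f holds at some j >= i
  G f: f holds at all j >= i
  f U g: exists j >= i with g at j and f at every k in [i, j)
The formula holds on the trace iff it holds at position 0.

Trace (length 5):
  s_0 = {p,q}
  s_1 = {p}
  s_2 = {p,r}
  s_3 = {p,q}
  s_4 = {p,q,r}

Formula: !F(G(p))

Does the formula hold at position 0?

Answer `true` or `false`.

Answer: false

Derivation:
s_0={p,q}: !F(G(p))=False F(G(p))=True G(p)=True p=True
s_1={p}: !F(G(p))=False F(G(p))=True G(p)=True p=True
s_2={p,r}: !F(G(p))=False F(G(p))=True G(p)=True p=True
s_3={p,q}: !F(G(p))=False F(G(p))=True G(p)=True p=True
s_4={p,q,r}: !F(G(p))=False F(G(p))=True G(p)=True p=True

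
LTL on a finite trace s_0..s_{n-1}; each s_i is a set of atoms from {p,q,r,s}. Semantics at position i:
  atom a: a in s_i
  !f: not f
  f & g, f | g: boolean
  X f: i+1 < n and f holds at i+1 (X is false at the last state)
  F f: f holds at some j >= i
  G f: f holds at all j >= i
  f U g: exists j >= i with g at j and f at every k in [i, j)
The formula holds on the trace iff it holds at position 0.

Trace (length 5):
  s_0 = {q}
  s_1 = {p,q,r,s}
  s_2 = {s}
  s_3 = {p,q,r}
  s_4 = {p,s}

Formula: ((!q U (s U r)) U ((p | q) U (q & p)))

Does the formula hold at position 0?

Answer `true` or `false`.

s_0={q}: ((!q U (s U r)) U ((p | q) U (q & p)))=True (!q U (s U r))=False !q=False q=True (s U r)=False s=False r=False ((p | q) U (q & p))=True (p | q)=True p=False (q & p)=False
s_1={p,q,r,s}: ((!q U (s U r)) U ((p | q) U (q & p)))=True (!q U (s U r))=True !q=False q=True (s U r)=True s=True r=True ((p | q) U (q & p))=True (p | q)=True p=True (q & p)=True
s_2={s}: ((!q U (s U r)) U ((p | q) U (q & p)))=True (!q U (s U r))=True !q=True q=False (s U r)=True s=True r=False ((p | q) U (q & p))=False (p | q)=False p=False (q & p)=False
s_3={p,q,r}: ((!q U (s U r)) U ((p | q) U (q & p)))=True (!q U (s U r))=True !q=False q=True (s U r)=True s=False r=True ((p | q) U (q & p))=True (p | q)=True p=True (q & p)=True
s_4={p,s}: ((!q U (s U r)) U ((p | q) U (q & p)))=False (!q U (s U r))=False !q=True q=False (s U r)=False s=True r=False ((p | q) U (q & p))=False (p | q)=True p=True (q & p)=False

Answer: true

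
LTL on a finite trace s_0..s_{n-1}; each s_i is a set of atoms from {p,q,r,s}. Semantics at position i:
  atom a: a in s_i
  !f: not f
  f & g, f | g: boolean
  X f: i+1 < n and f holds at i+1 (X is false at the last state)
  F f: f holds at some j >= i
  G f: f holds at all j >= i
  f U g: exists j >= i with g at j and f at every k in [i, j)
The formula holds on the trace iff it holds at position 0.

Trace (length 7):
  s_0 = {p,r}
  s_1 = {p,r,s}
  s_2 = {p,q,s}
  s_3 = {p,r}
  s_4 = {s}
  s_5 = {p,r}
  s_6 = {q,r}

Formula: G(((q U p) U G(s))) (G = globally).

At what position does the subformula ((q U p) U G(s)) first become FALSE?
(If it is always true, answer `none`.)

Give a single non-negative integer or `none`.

s_0={p,r}: ((q U p) U G(s))=False (q U p)=True q=False p=True G(s)=False s=False
s_1={p,r,s}: ((q U p) U G(s))=False (q U p)=True q=False p=True G(s)=False s=True
s_2={p,q,s}: ((q U p) U G(s))=False (q U p)=True q=True p=True G(s)=False s=True
s_3={p,r}: ((q U p) U G(s))=False (q U p)=True q=False p=True G(s)=False s=False
s_4={s}: ((q U p) U G(s))=False (q U p)=False q=False p=False G(s)=False s=True
s_5={p,r}: ((q U p) U G(s))=False (q U p)=True q=False p=True G(s)=False s=False
s_6={q,r}: ((q U p) U G(s))=False (q U p)=False q=True p=False G(s)=False s=False
G(((q U p) U G(s))) holds globally = False
First violation at position 0.

Answer: 0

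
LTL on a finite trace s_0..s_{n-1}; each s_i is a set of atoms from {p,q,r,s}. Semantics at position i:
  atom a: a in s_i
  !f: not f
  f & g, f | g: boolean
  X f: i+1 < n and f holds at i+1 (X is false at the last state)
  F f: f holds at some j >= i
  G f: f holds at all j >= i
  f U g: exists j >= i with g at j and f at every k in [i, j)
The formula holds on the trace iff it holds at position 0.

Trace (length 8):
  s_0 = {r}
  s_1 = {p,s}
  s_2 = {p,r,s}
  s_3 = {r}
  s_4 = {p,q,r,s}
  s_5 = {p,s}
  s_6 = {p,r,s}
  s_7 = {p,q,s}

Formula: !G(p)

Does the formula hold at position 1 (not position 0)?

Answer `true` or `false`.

Answer: true

Derivation:
s_0={r}: !G(p)=True G(p)=False p=False
s_1={p,s}: !G(p)=True G(p)=False p=True
s_2={p,r,s}: !G(p)=True G(p)=False p=True
s_3={r}: !G(p)=True G(p)=False p=False
s_4={p,q,r,s}: !G(p)=False G(p)=True p=True
s_5={p,s}: !G(p)=False G(p)=True p=True
s_6={p,r,s}: !G(p)=False G(p)=True p=True
s_7={p,q,s}: !G(p)=False G(p)=True p=True
Evaluating at position 1: result = True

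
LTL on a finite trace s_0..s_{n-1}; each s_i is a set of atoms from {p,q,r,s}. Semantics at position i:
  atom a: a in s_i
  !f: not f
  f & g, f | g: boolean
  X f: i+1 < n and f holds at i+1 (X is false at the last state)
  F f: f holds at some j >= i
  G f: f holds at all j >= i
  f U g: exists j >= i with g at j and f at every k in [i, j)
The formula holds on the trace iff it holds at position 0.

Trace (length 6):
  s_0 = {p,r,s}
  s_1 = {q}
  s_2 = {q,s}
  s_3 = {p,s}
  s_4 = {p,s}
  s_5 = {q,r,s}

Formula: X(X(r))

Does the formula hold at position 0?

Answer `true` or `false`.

s_0={p,r,s}: X(X(r))=False X(r)=False r=True
s_1={q}: X(X(r))=False X(r)=False r=False
s_2={q,s}: X(X(r))=False X(r)=False r=False
s_3={p,s}: X(X(r))=True X(r)=False r=False
s_4={p,s}: X(X(r))=False X(r)=True r=False
s_5={q,r,s}: X(X(r))=False X(r)=False r=True

Answer: false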